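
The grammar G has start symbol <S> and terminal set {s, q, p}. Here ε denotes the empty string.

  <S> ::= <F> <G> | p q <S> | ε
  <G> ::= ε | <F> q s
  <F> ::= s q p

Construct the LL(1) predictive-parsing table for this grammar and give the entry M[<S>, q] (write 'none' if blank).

FIRST(<F>): from <F>::=s q p we get {s}. So FIRST(<F>) = {s}.
FIRST(<S>): from <S>::=<F> <G> we get {s}; from <S>::=p q <S> we get {p}; from <S>::=ε we get {ε}. So FIRST(<S>) = {ε, p, s}.
FIRST(<G>): from <G>::=ε we get {ε}; from <G>::=<F> q s we get {s}. So FIRST(<G>) = {ε, s}.
FOLLOW(<S>) includes $ since <S> is the start symbol.
FOLLOW(<S>): in <S>::=p q <S>, the suffix after <S> is empty (adds nothing new). Thus FOLLOW(<S>) = {$}.
For <S> ::= <F> <G>: FIRST(<F> <G>) = {s}, so it goes in M[<S>, t] for t ∈ {s}.
For <S> ::= p q <S>: FIRST(p q <S>) = {p}, so it goes in M[<S>, t] for t ∈ {p}.
For <S> ::= ε: FIRST(ε) = {ε}, so it goes in M[<S>, t] for t ∈ {}; since ε ∈ FIRST, also for every t ∈ FOLLOW(<S>) = {$}.
None of these place a production in M[<S>, q].

none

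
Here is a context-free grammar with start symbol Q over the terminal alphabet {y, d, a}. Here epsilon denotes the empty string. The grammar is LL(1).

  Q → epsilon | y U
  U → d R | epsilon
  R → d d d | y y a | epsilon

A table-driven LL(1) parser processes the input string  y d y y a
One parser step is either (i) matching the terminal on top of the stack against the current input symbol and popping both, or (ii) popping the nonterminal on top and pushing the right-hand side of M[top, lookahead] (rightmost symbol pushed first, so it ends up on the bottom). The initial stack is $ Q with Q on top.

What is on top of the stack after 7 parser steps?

step 1: stack=$ Q  input=y d y y a $  — expand Q → y U
step 2: stack=$ U y  input=y d y y a $  — match y
step 3: stack=$ U  input=d y y a $  — expand U → d R
step 4: stack=$ R d  input=d y y a $  — match d
step 5: stack=$ R  input=y y a $  — expand R → y y a
step 6: stack=$ a y y  input=y y a $  — match y
step 7: stack=$ a y  input=y a $  — match y
Stack after step 7: $ a (top = a).

a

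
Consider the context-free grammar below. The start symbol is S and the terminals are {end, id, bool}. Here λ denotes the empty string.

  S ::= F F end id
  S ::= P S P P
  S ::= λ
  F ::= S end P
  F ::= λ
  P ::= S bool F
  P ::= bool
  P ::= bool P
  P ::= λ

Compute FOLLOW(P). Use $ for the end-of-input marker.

FIRST(S): from S::=F F end id we get {bool, end}; from S::=P S P P we get {λ, bool, end}; from S::=λ we get {λ}. So FIRST(S) = {λ, bool, end}.
FIRST(F): from F::=S end P we get {bool, end}; from F::=λ we get {λ}. So FIRST(F) = {λ, bool, end}.
FIRST(P): from P::=S bool F we get {bool, end}; from P::=bool we get {bool}; from P::=bool P we get {bool}; from P::=λ we get {λ}. So FIRST(P) = {λ, bool, end}.
FOLLOW(S) includes $ since S is the start symbol.
FOLLOW(S): in S::=P S P P, S is followed by P P with FIRST {λ, bool, end}; in S::=P S P P, the suffix after S is nullable (adds nothing new); in F::=S end P, S is followed by end P with FIRST {end}; in P::=S bool F, S is followed by bool F with FIRST {bool}. Thus FOLLOW(S) = {$, bool, end}.
FOLLOW(F): in S::=F F end id (occurrence 1), F is followed by F end id with FIRST {bool, end}; in S::=F F end id (occurrence 2), F is followed by end id with FIRST {end}; in P::=S bool F, the suffix after F is empty, so FOLLOW(F) ⊇ FOLLOW(P) = {$, bool, end}. Thus FOLLOW(F) = {$, bool, end}.
FOLLOW(P): in S::=P S P P (occurrence 1), P is followed by S P P with FIRST {λ, bool, end}; in S::=P S P P (occurrence 1), the suffix after P is nullable, so FOLLOW(P) ⊇ FOLLOW(S) = {$, bool, end}; in S::=P S P P (occurrence 2), P is followed by P with FIRST {λ, bool, end}; in S::=P S P P (occurrence 2), the suffix after P is nullable, so FOLLOW(P) ⊇ FOLLOW(S) = {$, bool, end}; in S::=P S P P (occurrence 3), the suffix after P is empty, so FOLLOW(P) ⊇ FOLLOW(S) = {$, bool, end}; in F::=S end P, the suffix after P is empty, so FOLLOW(P) ⊇ FOLLOW(F) = {$, bool, end}; in P::=bool P, the suffix after P is empty (adds nothing new). Thus FOLLOW(P) = {$, bool, end}.

{$, bool, end}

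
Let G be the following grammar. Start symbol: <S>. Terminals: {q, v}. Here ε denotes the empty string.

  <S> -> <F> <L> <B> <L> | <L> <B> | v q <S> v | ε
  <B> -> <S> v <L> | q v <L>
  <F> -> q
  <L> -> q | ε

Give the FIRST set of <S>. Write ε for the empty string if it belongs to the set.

FIRST(<F>) = {q}
FIRST(<L>) = {ε, q}
FIRST(<S>) = {ε, q, v}  (via <F> <L> <B> <L>, <L> <B>)
FIRST(<B>) = {q, v}  (via <S> v <L>)

{ε, q, v}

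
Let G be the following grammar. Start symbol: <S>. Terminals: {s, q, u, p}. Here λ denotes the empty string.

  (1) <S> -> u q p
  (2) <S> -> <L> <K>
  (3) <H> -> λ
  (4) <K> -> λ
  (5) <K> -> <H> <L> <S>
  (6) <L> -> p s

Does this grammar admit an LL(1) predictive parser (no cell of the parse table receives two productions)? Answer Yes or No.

Yes

FIRST(<S>) = {p, u}
FIRST(<H>) = {λ}
FIRST(<K>) = {λ, p}
FIRST(<L>) = {p}
FOLLOW(<S>) = {$}
FOLLOW(<H>) = {p}
FOLLOW(<K>) = {$}
FOLLOW(<L>) = {$, p, u}
Each cell of M receives at most one production.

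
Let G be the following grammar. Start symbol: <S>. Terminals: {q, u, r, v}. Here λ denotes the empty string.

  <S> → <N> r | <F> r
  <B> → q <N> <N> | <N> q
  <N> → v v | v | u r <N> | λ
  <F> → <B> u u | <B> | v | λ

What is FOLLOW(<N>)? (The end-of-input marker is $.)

FIRST(<N>) = {λ, u, v}
FIRST(<B>) = {q, u, v}  (via <N> q)
FIRST(<F>) = {λ, q, u, v}  (via <B> u u, <B>)
FIRST(<S>) = {q, r, u, v}  (via <N> r, <F> r)
FOLLOW(<S>) includes $ since <S> is the start symbol.
FOLLOW(<S>): <S> appears on no right-hand side. Thus FOLLOW(<S>) = {$}.
FOLLOW(<F>): in <S>→<F> r, <F> is followed by r with FIRST {r}. Thus FOLLOW(<F>) = {r}.
FOLLOW(<B>): in <F>→<B> u u, <B> is followed by u u with FIRST {u}; in <F>→<B>, the suffix after <B> is empty, so FOLLOW(<B>) ⊇ FOLLOW(<F>) = {r}. Thus FOLLOW(<B>) = {r, u}.
FOLLOW(<N>): in <S>→<N> r, <N> is followed by r with FIRST {r}; in <B>→q <N> <N> (occurrence 1), <N> is followed by <N> with FIRST {λ, u, v}; in <B>→q <N> <N> (occurrence 1), the suffix after <N> is nullable, so FOLLOW(<N>) ⊇ FOLLOW(<B>) = {r, u}; in <B>→q <N> <N> (occurrence 2), the suffix after <N> is empty, so FOLLOW(<N>) ⊇ FOLLOW(<B>) = {r, u}; in <B>→<N> q, <N> is followed by q with FIRST {q}; in <N>→u r <N>, the suffix after <N> is empty (adds nothing new). Thus FOLLOW(<N>) = {q, r, u, v}.

{q, r, u, v}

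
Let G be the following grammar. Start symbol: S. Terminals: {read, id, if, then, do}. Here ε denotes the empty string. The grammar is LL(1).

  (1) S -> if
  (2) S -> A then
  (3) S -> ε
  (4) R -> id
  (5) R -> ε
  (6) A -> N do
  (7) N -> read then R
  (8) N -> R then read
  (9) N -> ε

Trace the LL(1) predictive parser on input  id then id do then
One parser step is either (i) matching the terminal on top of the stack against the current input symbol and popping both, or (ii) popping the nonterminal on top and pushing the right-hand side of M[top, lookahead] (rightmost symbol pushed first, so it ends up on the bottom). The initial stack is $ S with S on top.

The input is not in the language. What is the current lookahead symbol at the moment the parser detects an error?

id

step 1: stack=$ S  input=id then id do then $  — expand S -> A then
step 2: stack=$ then A  input=id then id do then $  — expand A -> N do
step 3: stack=$ then do N  input=id then id do then $  — expand N -> R then read
step 4: stack=$ then do read then R  input=id then id do then $  — expand R -> id
step 5: stack=$ then do read then id  input=id then id do then $  — match id
step 6: stack=$ then do read then  input=then id do then $  — match then
step 7: stack=$ then do read  input=id do then $  — error: top is terminal read but lookahead is id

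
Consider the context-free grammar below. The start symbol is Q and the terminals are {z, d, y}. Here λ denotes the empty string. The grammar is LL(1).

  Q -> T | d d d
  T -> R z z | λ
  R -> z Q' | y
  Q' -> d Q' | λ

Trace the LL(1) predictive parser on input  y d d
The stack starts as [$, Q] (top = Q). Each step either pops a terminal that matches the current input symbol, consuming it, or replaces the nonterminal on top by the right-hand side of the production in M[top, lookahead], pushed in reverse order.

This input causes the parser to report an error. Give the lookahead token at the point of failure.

step 1: stack=$ Q  input=y d d $  — expand Q -> T
step 2: stack=$ T  input=y d d $  — expand T -> R z z
step 3: stack=$ z z R  input=y d d $  — expand R -> y
step 4: stack=$ z z y  input=y d d $  — match y
step 5: stack=$ z z  input=d d $  — error: top is terminal z but lookahead is d

d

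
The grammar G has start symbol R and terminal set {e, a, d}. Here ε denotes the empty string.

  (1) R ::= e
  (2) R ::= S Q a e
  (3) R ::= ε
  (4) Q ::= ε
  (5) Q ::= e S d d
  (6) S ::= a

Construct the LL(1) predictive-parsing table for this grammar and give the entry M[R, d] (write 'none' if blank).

FIRST(Q) = {ε, e}
FIRST(S) = {a}
FIRST(R) = {ε, a, e}  (via S Q a e)
FOLLOW(R) includes $ since R is the start symbol.
FOLLOW(R): R appears on no right-hand side. Thus FOLLOW(R) = {$}.
For R ::= e: FIRST(e) = {e}, so it goes in M[R, t] for t ∈ {e}.
For R ::= S Q a e: FIRST(S Q a e) = {a}, so it goes in M[R, t] for t ∈ {a}.
For R ::= ε: FIRST(ε) = {ε}, so it goes in M[R, t] for t ∈ {}; since ε ∈ FIRST, also for every t ∈ FOLLOW(R) = {$}.
None of these place a production in M[R, d].

none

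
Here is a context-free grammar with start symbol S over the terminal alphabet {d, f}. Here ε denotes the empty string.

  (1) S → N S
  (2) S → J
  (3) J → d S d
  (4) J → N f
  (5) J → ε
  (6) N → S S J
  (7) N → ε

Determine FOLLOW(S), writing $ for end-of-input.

FIRST(S): from S→N S we get {ε, d, f}; from S→J we get {ε, d, f}. So FIRST(S) = {ε, d, f}.
FIRST(J): from J→d S d we get {d}; from J→N f we get {d, f}; from J→ε we get {ε}. So FIRST(J) = {ε, d, f}.
FIRST(N): from N→S S J we get {ε, d, f}; from N→ε we get {ε}. So FIRST(N) = {ε, d, f}.
FOLLOW(S) includes $ since S is the start symbol.
FOLLOW(S): in S→N S, the suffix after S is empty (adds nothing new); in J→d S d, S is followed by d with FIRST {d}; in N→S S J (occurrence 1), S is followed by S J with FIRST {ε, d, f}; in N→S S J (occurrence 1), the suffix after S is nullable, so FOLLOW(S) ⊇ FOLLOW(N) = {$, d, f}; in N→S S J (occurrence 2), S is followed by J with FIRST {ε, d, f}; in N→S S J (occurrence 2), the suffix after S is nullable, so FOLLOW(S) ⊇ FOLLOW(N) = {$, d, f}. Thus FOLLOW(S) = {$, d, f}.
FOLLOW(N): in S→N S, N is followed by S with FIRST {ε, d, f}; in S→N S, the suffix after N is nullable, so FOLLOW(N) ⊇ FOLLOW(S) = {$, d, f}; in J→N f, N is followed by f with FIRST {f}. Thus FOLLOW(N) = {$, d, f}.
FOLLOW(J): in S→J, the suffix after J is empty, so FOLLOW(J) ⊇ FOLLOW(S) = {$, d, f}; in N→S S J, the suffix after J is empty, so FOLLOW(J) ⊇ FOLLOW(N) = {$, d, f}. Thus FOLLOW(J) = {$, d, f}.

{$, d, f}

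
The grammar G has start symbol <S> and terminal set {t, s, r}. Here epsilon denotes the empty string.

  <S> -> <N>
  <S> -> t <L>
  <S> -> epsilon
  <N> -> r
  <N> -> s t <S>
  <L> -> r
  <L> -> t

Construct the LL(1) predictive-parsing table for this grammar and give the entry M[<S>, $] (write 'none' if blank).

FIRST(<N>): from <N>->r we get {r}; from <N>->s t <S> we get {s}. So FIRST(<N>) = {r, s}.
FIRST(<L>): from <L>->r we get {r}; from <L>->t we get {t}. So FIRST(<L>) = {r, t}.
FIRST(<S>): from <S>-><N> we get {r, s}; from <S>->t <L> we get {t}; from <S>->epsilon we get {epsilon}. So FIRST(<S>) = {epsilon, r, s, t}.
FOLLOW(<S>) includes $ since <S> is the start symbol.
FOLLOW(<S>): in <N>->s t <S>, the suffix after <S> is empty, so FOLLOW(<S>) ⊇ FOLLOW(<N>) = {$}. Thus FOLLOW(<S>) = {$}.
FOLLOW(<N>): in <S>-><N>, the suffix after <N> is empty, so FOLLOW(<N>) ⊇ FOLLOW(<S>) = {$}. Thus FOLLOW(<N>) = {$}.
For <S> -> <N>: FIRST(<N>) = {r, s}, so it goes in M[<S>, t] for t ∈ {r, s}.
For <S> -> t <L>: FIRST(t <L>) = {t}, so it goes in M[<S>, t] for t ∈ {t}.
For <S> -> epsilon: FIRST(epsilon) = {epsilon}, so it goes in M[<S>, t] for t ∈ {}; since epsilon ∈ FIRST, also for every t ∈ FOLLOW(<S>) = {$}.

<S> -> epsilon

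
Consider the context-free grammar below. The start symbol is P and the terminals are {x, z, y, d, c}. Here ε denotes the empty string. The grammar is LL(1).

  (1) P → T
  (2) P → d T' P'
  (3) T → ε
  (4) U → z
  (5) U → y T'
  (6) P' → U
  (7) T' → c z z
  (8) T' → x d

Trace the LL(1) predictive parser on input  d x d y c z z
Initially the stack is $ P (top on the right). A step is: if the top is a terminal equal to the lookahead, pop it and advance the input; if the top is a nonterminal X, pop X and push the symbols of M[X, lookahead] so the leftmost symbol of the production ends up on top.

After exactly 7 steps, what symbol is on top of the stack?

y

     Stack      Input            Action
  1  $ P        d x d y c z z $  expand P → d T' P'
  2  $ P' T' d  d x d y c z z $  match d
  3  $ P' T'    x d y c z z $    expand T' → x d
  4  $ P' d x   x d y c z z $    match x
  5  $ P' d     d y c z z $      match d
  6  $ P'       y c z z $        expand P' → U
  7  $ U        y c z z $        expand U → y T'
Stack after step 7: $ T' y (top = y).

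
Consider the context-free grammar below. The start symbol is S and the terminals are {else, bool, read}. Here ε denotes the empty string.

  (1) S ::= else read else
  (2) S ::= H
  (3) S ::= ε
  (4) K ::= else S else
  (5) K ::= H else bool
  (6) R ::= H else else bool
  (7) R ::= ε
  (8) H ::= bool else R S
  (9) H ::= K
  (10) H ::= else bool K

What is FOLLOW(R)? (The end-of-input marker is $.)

{$, bool, else}

FIRST(S) = {ε, bool, else}  (via H)
FIRST(K) = {bool, else}  (via H else bool)
FIRST(H) = {bool, else}  (via K)
FIRST(R) = {ε, bool, else}  (via H else else bool)
FOLLOW(S) includes $ since S is the start symbol.
FOLLOW(S): in K::=else S else, S is followed by else with FIRST {else}; in H::=bool else R S, the suffix after S is empty, so FOLLOW(S) ⊇ FOLLOW(H) = {$, else}. Thus FOLLOW(S) = {$, else}.
FOLLOW(H): in S::=H, the suffix after H is empty, so FOLLOW(H) ⊇ FOLLOW(S) = {$, else}; in K::=H else bool, H is followed by else bool with FIRST {else}; in R::=H else else bool, H is followed by else else bool with FIRST {else}. Thus FOLLOW(H) = {$, else}.
FOLLOW(K): in H::=K, the suffix after K is empty, so FOLLOW(K) ⊇ FOLLOW(H) = {$, else}; in H::=else bool K, the suffix after K is empty, so FOLLOW(K) ⊇ FOLLOW(H) = {$, else}. Thus FOLLOW(K) = {$, else}.
FOLLOW(R): in H::=bool else R S, R is followed by S with FIRST {ε, bool, else}; in H::=bool else R S, the suffix after R is nullable, so FOLLOW(R) ⊇ FOLLOW(H) = {$, else}. Thus FOLLOW(R) = {$, bool, else}.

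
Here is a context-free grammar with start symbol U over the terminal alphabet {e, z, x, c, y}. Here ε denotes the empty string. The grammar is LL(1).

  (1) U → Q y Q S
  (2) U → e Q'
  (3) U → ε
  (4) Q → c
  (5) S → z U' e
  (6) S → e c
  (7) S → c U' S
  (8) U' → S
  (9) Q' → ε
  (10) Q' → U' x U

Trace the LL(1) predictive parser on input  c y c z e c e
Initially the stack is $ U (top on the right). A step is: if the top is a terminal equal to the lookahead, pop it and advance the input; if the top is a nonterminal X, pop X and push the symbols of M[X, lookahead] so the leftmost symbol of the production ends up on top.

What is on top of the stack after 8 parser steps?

U'

     Stack      Input            Action
  1  $ U        c y c z e c e $  expand U → Q y Q S
  2  $ S Q y Q  c y c z e c e $  expand Q → c
  3  $ S Q y c  c y c z e c e $  match c
  4  $ S Q y    y c z e c e $    match y
  5  $ S Q      c z e c e $      expand Q → c
  6  $ S c      c z e c e $      match c
  7  $ S        z e c e $        expand S → z U' e
  8  $ e U' z   z e c e $        match z
Stack after step 8: $ e U' (top = U').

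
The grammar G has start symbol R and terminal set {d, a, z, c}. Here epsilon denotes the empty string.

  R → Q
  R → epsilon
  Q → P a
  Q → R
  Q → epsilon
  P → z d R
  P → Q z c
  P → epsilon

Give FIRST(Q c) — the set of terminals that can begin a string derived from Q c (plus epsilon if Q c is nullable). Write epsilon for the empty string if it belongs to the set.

{a, c, z}

FIRST(R) = {epsilon, a, z}  (via Q)
FIRST(Q) = {epsilon, a, z}  (via P a, R)
FIRST(P) = {epsilon, a, z}  (via Q z c)
FIRST(Q c): take FIRST of each symbol in turn, carrying on past any symbol whose FIRST contains epsilon; result {a, c, z}.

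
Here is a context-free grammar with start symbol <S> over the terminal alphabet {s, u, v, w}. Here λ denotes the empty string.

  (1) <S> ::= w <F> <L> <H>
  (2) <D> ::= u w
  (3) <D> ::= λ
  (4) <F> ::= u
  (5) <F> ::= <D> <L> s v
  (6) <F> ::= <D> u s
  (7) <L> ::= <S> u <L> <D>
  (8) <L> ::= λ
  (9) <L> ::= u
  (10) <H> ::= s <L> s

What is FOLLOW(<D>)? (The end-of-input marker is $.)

{s, u, w}

FIRST(<S>) = {w}
FIRST(<D>) = {λ, u}
FIRST(<H>) = {s}
FIRST(<L>) = {λ, u, w}  (via <S> u <L> <D>)
FIRST(<F>) = {s, u, w}  (via <D> <L> s v, <D> u s)
FOLLOW(<S>) includes $ since <S> is the start symbol.
FOLLOW(<S>): in <L>::=<S> u <L> <D>, <S> is followed by u <L> <D> with FIRST {u}. Thus FOLLOW(<S>) = {$, u}.
FOLLOW(<F>): in <S>::=w <F> <L> <H>, <F> is followed by <L> <H> with FIRST {s, u, w}. Thus FOLLOW(<F>) = {s, u, w}.
FOLLOW(<L>): in <S>::=w <F> <L> <H>, <L> is followed by <H> with FIRST {s}; in <F>::=<D> <L> s v, <L> is followed by s v with FIRST {s}; in <L>::=<S> u <L> <D>, <L> is followed by <D> with FIRST {λ, u}; in <L>::=<S> u <L> <D>, the suffix after <L> is nullable (adds nothing new); in <H>::=s <L> s, <L> is followed by s with FIRST {s}. Thus FOLLOW(<L>) = {s, u}.
FOLLOW(<D>): in <F>::=<D> <L> s v, <D> is followed by <L> s v with FIRST {s, u, w}; in <F>::=<D> u s, <D> is followed by u s with FIRST {u}; in <L>::=<S> u <L> <D>, the suffix after <D> is empty, so FOLLOW(<D>) ⊇ FOLLOW(<L>) = {s, u}. Thus FOLLOW(<D>) = {s, u, w}.
FOLLOW(<H>): in <S>::=w <F> <L> <H>, the suffix after <H> is empty, so FOLLOW(<H>) ⊇ FOLLOW(<S>) = {$, u}. Thus FOLLOW(<H>) = {$, u}.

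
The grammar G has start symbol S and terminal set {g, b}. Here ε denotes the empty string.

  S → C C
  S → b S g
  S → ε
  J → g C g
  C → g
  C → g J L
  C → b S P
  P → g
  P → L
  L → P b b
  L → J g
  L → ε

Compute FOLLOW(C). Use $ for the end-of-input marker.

{$, b, g}

FIRST(J): from J→g C g we get {g}. So FIRST(J) = {g}.
FIRST(C): from C→g we get {g}; from C→g J L we get {g}; from C→b S P we get {b}. So FIRST(C) = {b, g}.
FIRST(S): from S→C C we get {b, g}; from S→b S g we get {b}; from S→ε we get {ε}. So FIRST(S) = {ε, b, g}.
FIRST(P): from P→g we get {g}; from P→L we get {ε, b, g}. So FIRST(P) = {ε, b, g}.
FIRST(L): from L→P b b we get {b, g}; from L→J g we get {g}; from L→ε we get {ε}. So FIRST(L) = {ε, b, g}.
FOLLOW(S) includes $ since S is the start symbol.
FOLLOW(S): in S→b S g, S is followed by g with FIRST {g}; in C→b S P, S is followed by P with FIRST {ε, b, g}; in C→b S P, the suffix after S is nullable, so FOLLOW(S) ⊇ FOLLOW(C) = {$, b, g}. Thus FOLLOW(S) = {$, b, g}.
FOLLOW(C): in S→C C (occurrence 1), C is followed by C with FIRST {b, g}; in S→C C (occurrence 2), the suffix after C is empty, so FOLLOW(C) ⊇ FOLLOW(S) = {$, b, g}; in J→g C g, C is followed by g with FIRST {g}. Thus FOLLOW(C) = {$, b, g}.
FOLLOW(J): in C→g J L, J is followed by L with FIRST {ε, b, g}; in C→g J L, the suffix after J is nullable, so FOLLOW(J) ⊇ FOLLOW(C) = {$, b, g}; in L→J g, J is followed by g with FIRST {g}. Thus FOLLOW(J) = {$, b, g}.
FOLLOW(P): in C→b S P, the suffix after P is empty, so FOLLOW(P) ⊇ FOLLOW(C) = {$, b, g}; in L→P b b, P is followed by b b with FIRST {b}. Thus FOLLOW(P) = {$, b, g}.
FOLLOW(L): in C→g J L, the suffix after L is empty, so FOLLOW(L) ⊇ FOLLOW(C) = {$, b, g}; in P→L, the suffix after L is empty, so FOLLOW(L) ⊇ FOLLOW(P) = {$, b, g}. Thus FOLLOW(L) = {$, b, g}.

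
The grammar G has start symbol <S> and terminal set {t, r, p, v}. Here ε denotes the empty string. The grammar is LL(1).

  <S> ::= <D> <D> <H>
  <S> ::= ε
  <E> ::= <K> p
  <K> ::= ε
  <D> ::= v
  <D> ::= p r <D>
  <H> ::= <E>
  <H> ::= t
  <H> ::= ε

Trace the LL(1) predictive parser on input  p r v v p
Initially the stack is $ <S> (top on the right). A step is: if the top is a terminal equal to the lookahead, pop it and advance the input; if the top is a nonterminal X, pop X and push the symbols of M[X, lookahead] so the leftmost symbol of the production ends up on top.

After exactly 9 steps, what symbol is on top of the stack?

     Stack              Input        Action
  1  $ <S>              p r v v p $  expand <S> ::= <D> <D> <H>
  2  $ <H> <D> <D>      p r v v p $  expand <D> ::= p r <D>
  3  $ <H> <D> <D> r p  p r v v p $  match p
  4  $ <H> <D> <D> r    r v v p $    match r
  5  $ <H> <D> <D>      v v p $      expand <D> ::= v
  6  $ <H> <D> v        v v p $      match v
  7  $ <H> <D>          v p $        expand <D> ::= v
  8  $ <H> v            v p $        match v
  9  $ <H>              p $          expand <H> ::= <E>
Stack after step 9: $ <E> (top = <E>).

<E>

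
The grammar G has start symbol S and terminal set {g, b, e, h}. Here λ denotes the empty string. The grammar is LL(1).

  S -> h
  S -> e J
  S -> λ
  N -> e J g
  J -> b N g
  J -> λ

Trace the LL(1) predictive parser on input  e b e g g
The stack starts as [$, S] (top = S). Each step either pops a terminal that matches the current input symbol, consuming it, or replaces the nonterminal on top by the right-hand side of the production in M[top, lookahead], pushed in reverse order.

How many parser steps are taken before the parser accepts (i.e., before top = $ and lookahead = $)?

9

     Stack      Input        Action
  1  $ S        e b e g g $  expand S -> e J
  2  $ J e      e b e g g $  match e
  3  $ J        b e g g $    expand J -> b N g
  4  $ g N b    b e g g $    match b
  5  $ g N      e g g $      expand N -> e J g
  6  $ g g J e  e g g $      match e
  7  $ g g J    g g $        expand J -> λ
  8  $ g g      g g $        match g
  9  $ g        g $          match g
Accept reached after 9 steps.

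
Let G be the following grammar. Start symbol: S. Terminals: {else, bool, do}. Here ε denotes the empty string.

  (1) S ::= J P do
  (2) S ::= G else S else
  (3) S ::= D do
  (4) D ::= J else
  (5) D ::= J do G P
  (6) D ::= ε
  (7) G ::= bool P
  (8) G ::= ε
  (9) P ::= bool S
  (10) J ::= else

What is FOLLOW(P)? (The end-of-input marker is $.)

{bool, do, else}

FIRST(G): from G::=bool P we get {bool}; from G::=ε we get {ε}. So FIRST(G) = {ε, bool}.
FIRST(P): from P::=bool S we get {bool}. So FIRST(P) = {bool}.
FIRST(J): from J::=else we get {else}. So FIRST(J) = {else}.
FIRST(D): from D::=J else we get {else}; from D::=J do G P we get {else}; from D::=ε we get {ε}. So FIRST(D) = {ε, else}.
FIRST(S): from S::=J P do we get {else}; from S::=G else S else we get {bool, else}; from S::=D do we get {do, else}. So FIRST(S) = {bool, do, else}.
FOLLOW(S) includes $ since S is the start symbol.
FOLLOW(D): in S::=D do, D is followed by do with FIRST {do}. Thus FOLLOW(D) = {do}.
FOLLOW(G): in S::=G else S else, G is followed by else S else with FIRST {else}; in D::=J do G P, G is followed by P with FIRST {bool}. Thus FOLLOW(G) = {bool, else}.
FOLLOW(P): in S::=J P do, P is followed by do with FIRST {do}; in D::=J do G P, the suffix after P is empty, so FOLLOW(P) ⊇ FOLLOW(D) = {do}; in G::=bool P, the suffix after P is empty, so FOLLOW(P) ⊇ FOLLOW(G) = {bool, else}. Thus FOLLOW(P) = {bool, do, else}.
FOLLOW(S): in S::=G else S else, S is followed by else with FIRST {else}; in P::=bool S, the suffix after S is empty, so FOLLOW(S) ⊇ FOLLOW(P) = {bool, do, else}. Thus FOLLOW(S) = {$, bool, do, else}.
FOLLOW(J): in S::=J P do, J is followed by P do with FIRST {bool}; in D::=J else, J is followed by else with FIRST {else}; in D::=J do G P, J is followed by do G P with FIRST {do}. Thus FOLLOW(J) = {bool, do, else}.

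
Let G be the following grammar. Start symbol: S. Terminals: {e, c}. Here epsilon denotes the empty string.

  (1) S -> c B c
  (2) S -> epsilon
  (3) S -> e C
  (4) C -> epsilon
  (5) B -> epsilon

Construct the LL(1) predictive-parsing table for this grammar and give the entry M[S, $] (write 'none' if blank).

S -> epsilon

FIRST(S) = {epsilon, c, e}
FIRST(C) = {epsilon}
FIRST(B) = {epsilon}
FOLLOW(S) includes $ since S is the start symbol.
FOLLOW(S): S appears on no right-hand side. Thus FOLLOW(S) = {$}.
For S -> c B c: FIRST(c B c) = {c}, so it goes in M[S, t] for t ∈ {c}.
For S -> epsilon: FIRST(epsilon) = {epsilon}, so it goes in M[S, t] for t ∈ {}; since epsilon ∈ FIRST, also for every t ∈ FOLLOW(S) = {$}.
For S -> e C: FIRST(e C) = {e}, so it goes in M[S, t] for t ∈ {e}.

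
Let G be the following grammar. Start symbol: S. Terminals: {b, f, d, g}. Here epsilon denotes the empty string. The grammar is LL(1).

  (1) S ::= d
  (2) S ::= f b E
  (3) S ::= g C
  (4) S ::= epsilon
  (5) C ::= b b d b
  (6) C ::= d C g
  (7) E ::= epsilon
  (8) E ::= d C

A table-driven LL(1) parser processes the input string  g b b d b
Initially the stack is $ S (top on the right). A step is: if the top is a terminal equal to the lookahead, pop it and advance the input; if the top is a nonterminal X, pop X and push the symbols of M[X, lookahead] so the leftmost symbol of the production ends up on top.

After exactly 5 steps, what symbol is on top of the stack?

     Stack      Input        Action
  1  $ S        g b b d b $  expand S ::= g C
  2  $ C g      g b b d b $  match g
  3  $ C        b b d b $    expand C ::= b b d b
  4  $ b d b b  b b d b $    match b
  5  $ b d b    b d b $      match b
Stack after step 5: $ b d (top = d).

d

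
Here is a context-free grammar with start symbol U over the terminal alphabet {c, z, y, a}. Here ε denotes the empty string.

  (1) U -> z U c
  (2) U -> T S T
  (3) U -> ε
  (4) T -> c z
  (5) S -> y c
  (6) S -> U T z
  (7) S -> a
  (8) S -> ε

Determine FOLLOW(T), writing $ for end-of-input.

{$, a, c, y, z}

FIRST(T): from T->c z we get {c}. So FIRST(T) = {c}.
FIRST(U): from U->z U c we get {z}; from U->T S T we get {c}; from U->ε we get {ε}. So FIRST(U) = {ε, c, z}.
FIRST(S): from S->y c we get {y}; from S->U T z we get {c, z}; from S->a we get {a}; from S->ε we get {ε}. So FIRST(S) = {ε, a, c, y, z}.
FOLLOW(U) includes $ since U is the start symbol.
FOLLOW(U): in U->z U c, U is followed by c with FIRST {c}; in S->U T z, U is followed by T z with FIRST {c}. Thus FOLLOW(U) = {$, c}.
FOLLOW(T): in U->T S T (occurrence 1), T is followed by S T with FIRST {a, c, y, z}; in U->T S T (occurrence 2), the suffix after T is empty, so FOLLOW(T) ⊇ FOLLOW(U) = {$, c}; in S->U T z, T is followed by z with FIRST {z}. Thus FOLLOW(T) = {$, a, c, y, z}.
FOLLOW(S): in U->T S T, S is followed by T with FIRST {c}. Thus FOLLOW(S) = {c}.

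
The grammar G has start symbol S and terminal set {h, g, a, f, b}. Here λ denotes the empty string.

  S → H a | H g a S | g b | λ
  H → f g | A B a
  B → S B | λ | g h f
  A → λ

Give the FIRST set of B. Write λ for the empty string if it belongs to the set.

FIRST(A): from A→λ we get {λ}. So FIRST(A) = {λ}.
FIRST(S): from S→H a we get {a, f, g}; from S→H g a S we get {a, f, g}; from S→g b we get {g}; from S→λ we get {λ}. So FIRST(S) = {λ, a, f, g}.
FIRST(B): from B→S B we get {λ, a, f, g}; from B→λ we get {λ}; from B→g h f we get {g}. So FIRST(B) = {λ, a, f, g}.
FIRST(H): from H→f g we get {f}; from H→A B a we get {a, f, g}. So FIRST(H) = {a, f, g}.

{λ, a, f, g}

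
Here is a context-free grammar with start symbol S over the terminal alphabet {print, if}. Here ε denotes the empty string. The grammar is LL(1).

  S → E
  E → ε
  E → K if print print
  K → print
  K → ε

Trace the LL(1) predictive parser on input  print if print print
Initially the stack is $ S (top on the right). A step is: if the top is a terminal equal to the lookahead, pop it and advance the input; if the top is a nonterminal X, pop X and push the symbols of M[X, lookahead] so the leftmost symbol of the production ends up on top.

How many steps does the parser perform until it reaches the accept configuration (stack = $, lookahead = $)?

7

     Stack                   Input                   Action
  1  $ S                     print if print print $  expand S → E
  2  $ E                     print if print print $  expand E → K if print print
  3  $ print print if K      print if print print $  expand K → print
  4  $ print print if print  print if print print $  match print
  5  $ print print if        if print print $        match if
  6  $ print print           print print $           match print
  7  $ print                 print $                 match print
Accept reached after 7 steps.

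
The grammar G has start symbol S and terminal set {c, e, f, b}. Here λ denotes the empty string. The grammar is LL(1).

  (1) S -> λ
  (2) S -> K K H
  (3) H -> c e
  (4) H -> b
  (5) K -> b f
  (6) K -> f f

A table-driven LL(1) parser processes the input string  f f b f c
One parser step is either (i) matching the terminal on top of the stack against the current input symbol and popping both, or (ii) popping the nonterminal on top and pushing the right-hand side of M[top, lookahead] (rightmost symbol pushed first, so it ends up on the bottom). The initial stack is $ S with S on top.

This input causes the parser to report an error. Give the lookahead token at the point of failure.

      Stack      Input        Action
   1  $ S        f f b f c $  expand S -> K K H
   2  $ H K K    f f b f c $  expand K -> f f
   3  $ H K f f  f f b f c $  match f
   4  $ H K f    f b f c $    match f
   5  $ H K      b f c $      expand K -> b f
   6  $ H f b    b f c $      match b
   7  $ H f      f c $        match f
   8  $ H        c $          expand H -> c e
   9  $ e c      c $          match c
  10  $ e        $            error: top is terminal e but lookahead is $

$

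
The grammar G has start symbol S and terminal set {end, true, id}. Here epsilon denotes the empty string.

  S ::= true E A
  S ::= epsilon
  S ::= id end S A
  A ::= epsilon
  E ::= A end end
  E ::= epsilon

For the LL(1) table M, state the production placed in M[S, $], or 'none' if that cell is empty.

FIRST(S): from S::=true E A we get {true}; from S::=epsilon we get {epsilon}; from S::=id end S A we get {id}. So FIRST(S) = {epsilon, id, true}.
FIRST(A): from A::=epsilon we get {epsilon}. So FIRST(A) = {epsilon}.
FIRST(E): from E::=A end end we get {end}; from E::=epsilon we get {epsilon}. So FIRST(E) = {epsilon, end}.
FOLLOW(S) includes $ since S is the start symbol.
FOLLOW(S): in S::=id end S A, S is followed by A with FIRST {epsilon}; in S::=id end S A, the suffix after S is nullable (adds nothing new). Thus FOLLOW(S) = {$}.
For S ::= true E A: FIRST(true E A) = {true}, so it goes in M[S, t] for t ∈ {true}.
For S ::= epsilon: FIRST(epsilon) = {epsilon}, so it goes in M[S, t] for t ∈ {}; since epsilon ∈ FIRST, also for every t ∈ FOLLOW(S) = {$}.
For S ::= id end S A: FIRST(id end S A) = {id}, so it goes in M[S, t] for t ∈ {id}.

S ::= epsilon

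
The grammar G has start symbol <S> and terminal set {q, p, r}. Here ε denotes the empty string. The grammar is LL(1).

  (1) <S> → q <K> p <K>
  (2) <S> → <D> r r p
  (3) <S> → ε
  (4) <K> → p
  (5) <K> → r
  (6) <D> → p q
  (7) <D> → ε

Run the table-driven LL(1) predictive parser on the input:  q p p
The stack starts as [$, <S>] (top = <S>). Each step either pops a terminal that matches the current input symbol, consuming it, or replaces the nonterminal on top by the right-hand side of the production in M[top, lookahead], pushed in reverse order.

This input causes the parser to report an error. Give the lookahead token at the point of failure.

     Stack          Input    Action
  1  $ <S>          q p p $  expand <S> → q <K> p <K>
  2  $ <K> p <K> q  q p p $  match q
  3  $ <K> p <K>    p p $    expand <K> → p
  4  $ <K> p p      p p $    match p
  5  $ <K> p        p $      match p
  6  $ <K>          $        error: M[<K>, $] is empty

$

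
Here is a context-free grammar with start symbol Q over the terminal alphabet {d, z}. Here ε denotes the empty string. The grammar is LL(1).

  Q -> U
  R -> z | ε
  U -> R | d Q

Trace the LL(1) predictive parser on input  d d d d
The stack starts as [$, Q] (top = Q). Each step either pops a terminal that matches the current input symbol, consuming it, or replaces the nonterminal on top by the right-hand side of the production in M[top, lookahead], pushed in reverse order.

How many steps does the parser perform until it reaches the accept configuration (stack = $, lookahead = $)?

15

step 1: stack=$ Q  input=d d d d $  — expand Q -> U
step 2: stack=$ U  input=d d d d $  — expand U -> d Q
step 3: stack=$ Q d  input=d d d d $  — match d
step 4: stack=$ Q  input=d d d $  — expand Q -> U
step 5: stack=$ U  input=d d d $  — expand U -> d Q
step 6: stack=$ Q d  input=d d d $  — match d
step 7: stack=$ Q  input=d d $  — expand Q -> U
step 8: stack=$ U  input=d d $  — expand U -> d Q
step 9: stack=$ Q d  input=d d $  — match d
step 10: stack=$ Q  input=d $  — expand Q -> U
step 11: stack=$ U  input=d $  — expand U -> d Q
step 12: stack=$ Q d  input=d $  — match d
step 13: stack=$ Q  input=$  — expand Q -> U
step 14: stack=$ U  input=$  — expand U -> R
step 15: stack=$ R  input=$  — expand R -> ε
Accept reached after 15 steps.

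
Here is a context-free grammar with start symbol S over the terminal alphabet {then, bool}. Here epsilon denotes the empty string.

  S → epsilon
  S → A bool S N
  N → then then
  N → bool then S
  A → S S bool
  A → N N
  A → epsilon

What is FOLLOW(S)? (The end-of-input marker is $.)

{$, bool, then}

FIRST(N) = {bool, then}
FIRST(S) = {epsilon, bool, then}  (via A bool S N)
FIRST(A) = {epsilon, bool, then}  (via S S bool, N N)
FOLLOW(S) includes $ since S is the start symbol.
FOLLOW(A): in S→A bool S N, A is followed by bool S N with FIRST {bool}. Thus FOLLOW(A) = {bool}.
FOLLOW(S): in S→A bool S N, S is followed by N with FIRST {bool, then}; in N→bool then S, the suffix after S is empty, so FOLLOW(S) ⊇ FOLLOW(N) = {$, bool, then}; in A→S S bool (occurrence 1), S is followed by S bool with FIRST {bool, then}; in A→S S bool (occurrence 2), S is followed by bool with FIRST {bool}. Thus FOLLOW(S) = {$, bool, then}.
FOLLOW(N): in S→A bool S N, the suffix after N is empty, so FOLLOW(N) ⊇ FOLLOW(S) = {$, bool, then}; in A→N N (occurrence 1), N is followed by N with FIRST {bool, then}; in A→N N (occurrence 2), the suffix after N is empty, so FOLLOW(N) ⊇ FOLLOW(A) = {bool}. Thus FOLLOW(N) = {$, bool, then}.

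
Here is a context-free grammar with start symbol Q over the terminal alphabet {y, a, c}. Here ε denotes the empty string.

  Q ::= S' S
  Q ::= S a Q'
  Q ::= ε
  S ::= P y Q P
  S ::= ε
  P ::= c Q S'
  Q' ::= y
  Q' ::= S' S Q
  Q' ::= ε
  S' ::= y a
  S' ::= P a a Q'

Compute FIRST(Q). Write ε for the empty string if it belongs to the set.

FIRST(P) = {c}
FIRST(S) = {ε, c}  (via P y Q P)
FIRST(S') = {c, y}  (via P a a Q')
FIRST(Q) = {ε, a, c, y}  (via S' S, S a Q')
FIRST(Q') = {ε, c, y}  (via S' S Q)

{ε, a, c, y}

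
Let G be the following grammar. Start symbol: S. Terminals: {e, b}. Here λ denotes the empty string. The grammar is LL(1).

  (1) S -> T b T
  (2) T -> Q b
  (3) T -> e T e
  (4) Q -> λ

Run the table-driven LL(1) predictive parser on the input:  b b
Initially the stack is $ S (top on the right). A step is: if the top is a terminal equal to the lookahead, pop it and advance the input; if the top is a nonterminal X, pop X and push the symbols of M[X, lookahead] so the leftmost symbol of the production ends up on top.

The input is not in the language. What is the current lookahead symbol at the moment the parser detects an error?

     Stack      Input  Action
  1  $ S        b b $  expand S -> T b T
  2  $ T b T    b b $  expand T -> Q b
  3  $ T b b Q  b b $  expand Q -> λ
  4  $ T b b    b b $  match b
  5  $ T b      b $    match b
  6  $ T        $      error: M[T, $] is empty

$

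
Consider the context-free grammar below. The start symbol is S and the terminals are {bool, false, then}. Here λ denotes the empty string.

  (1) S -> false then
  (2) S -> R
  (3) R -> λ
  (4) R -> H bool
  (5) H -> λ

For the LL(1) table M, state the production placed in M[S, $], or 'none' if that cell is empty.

S -> R

FIRST(H): from H->λ we get {λ}. So FIRST(H) = {λ}.
FIRST(R): from R->λ we get {λ}; from R->H bool we get {bool}. So FIRST(R) = {λ, bool}.
FIRST(S): from S->false then we get {false}; from S->R we get {λ, bool}. So FIRST(S) = {λ, bool, false}.
FOLLOW(S) includes $ since S is the start symbol.
FOLLOW(S): S appears on no right-hand side. Thus FOLLOW(S) = {$}.
For S -> false then: FIRST(false then) = {false}, so it goes in M[S, t] for t ∈ {false}.
For S -> R: FIRST(R) = {λ, bool}, so it goes in M[S, t] for t ∈ {bool}; since λ ∈ FIRST, also for every t ∈ FOLLOW(S) = {$}.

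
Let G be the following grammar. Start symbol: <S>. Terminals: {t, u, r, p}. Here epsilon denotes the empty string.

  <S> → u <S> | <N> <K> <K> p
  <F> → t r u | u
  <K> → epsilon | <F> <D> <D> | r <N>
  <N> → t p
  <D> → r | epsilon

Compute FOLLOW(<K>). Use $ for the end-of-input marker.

FIRST(<F>): from <F>→t r u we get {t}; from <F>→u we get {u}. So FIRST(<F>) = {t, u}.
FIRST(<N>): from <N>→t p we get {t}. So FIRST(<N>) = {t}.
FIRST(<D>): from <D>→r we get {r}; from <D>→epsilon we get {epsilon}. So FIRST(<D>) = {epsilon, r}.
FIRST(<S>): from <S>→u <S> we get {u}; from <S>→<N> <K> <K> p we get {t}. So FIRST(<S>) = {t, u}.
FIRST(<K>): from <K>→epsilon we get {epsilon}; from <K>→<F> <D> <D> we get {t, u}; from <K>→r <N> we get {r}. So FIRST(<K>) = {epsilon, r, t, u}.
FOLLOW(<S>) includes $ since <S> is the start symbol.
FOLLOW(<S>): in <S>→u <S>, the suffix after <S> is empty (adds nothing new). Thus FOLLOW(<S>) = {$}.
FOLLOW(<K>): in <S>→<N> <K> <K> p (occurrence 1), <K> is followed by <K> p with FIRST {p, r, t, u}; in <S>→<N> <K> <K> p (occurrence 2), <K> is followed by p with FIRST {p}. Thus FOLLOW(<K>) = {p, r, t, u}.
FOLLOW(<F>): in <K>→<F> <D> <D>, <F> is followed by <D> <D> with FIRST {epsilon, r}; in <K>→<F> <D> <D>, the suffix after <F> is nullable, so FOLLOW(<F>) ⊇ FOLLOW(<K>) = {p, r, t, u}. Thus FOLLOW(<F>) = {p, r, t, u}.
FOLLOW(<N>): in <S>→<N> <K> <K> p, <N> is followed by <K> <K> p with FIRST {p, r, t, u}; in <K>→r <N>, the suffix after <N> is empty, so FOLLOW(<N>) ⊇ FOLLOW(<K>) = {p, r, t, u}. Thus FOLLOW(<N>) = {p, r, t, u}.
FOLLOW(<D>): in <K>→<F> <D> <D> (occurrence 1), <D> is followed by <D> with FIRST {epsilon, r}; in <K>→<F> <D> <D> (occurrence 1), the suffix after <D> is nullable, so FOLLOW(<D>) ⊇ FOLLOW(<K>) = {p, r, t, u}; in <K>→<F> <D> <D> (occurrence 2), the suffix after <D> is empty, so FOLLOW(<D>) ⊇ FOLLOW(<K>) = {p, r, t, u}. Thus FOLLOW(<D>) = {p, r, t, u}.

{p, r, t, u}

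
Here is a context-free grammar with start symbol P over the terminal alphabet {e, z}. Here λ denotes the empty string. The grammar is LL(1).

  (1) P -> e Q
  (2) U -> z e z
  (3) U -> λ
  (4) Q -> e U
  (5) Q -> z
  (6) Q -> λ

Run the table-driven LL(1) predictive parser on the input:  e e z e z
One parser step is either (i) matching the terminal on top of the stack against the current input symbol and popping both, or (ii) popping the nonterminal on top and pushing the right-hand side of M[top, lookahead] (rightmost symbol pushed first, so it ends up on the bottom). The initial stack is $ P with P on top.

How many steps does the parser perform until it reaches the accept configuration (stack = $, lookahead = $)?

     Stack    Input        Action
  1  $ P      e e z e z $  expand P -> e Q
  2  $ Q e    e e z e z $  match e
  3  $ Q      e z e z $    expand Q -> e U
  4  $ U e    e z e z $    match e
  5  $ U      z e z $      expand U -> z e z
  6  $ z e z  z e z $      match z
  7  $ z e    e z $        match e
  8  $ z      z $          match z
Accept reached after 8 steps.

8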